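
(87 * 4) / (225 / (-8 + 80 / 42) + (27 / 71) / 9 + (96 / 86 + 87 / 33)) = -1495921152 / 142366843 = -10.51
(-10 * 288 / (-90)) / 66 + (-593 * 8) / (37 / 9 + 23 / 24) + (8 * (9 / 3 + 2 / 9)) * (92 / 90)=-295609792 / 325215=-908.97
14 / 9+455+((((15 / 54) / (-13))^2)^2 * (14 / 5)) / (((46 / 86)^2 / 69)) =5247274463963 / 11493174888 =456.56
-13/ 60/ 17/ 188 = -13/ 191760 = -0.00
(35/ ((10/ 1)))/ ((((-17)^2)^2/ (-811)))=-5677/ 167042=-0.03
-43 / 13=-3.31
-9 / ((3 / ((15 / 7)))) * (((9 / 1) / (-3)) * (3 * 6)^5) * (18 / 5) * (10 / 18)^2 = 283435200 / 7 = 40490742.86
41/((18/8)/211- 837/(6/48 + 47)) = -13045708/5648031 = -2.31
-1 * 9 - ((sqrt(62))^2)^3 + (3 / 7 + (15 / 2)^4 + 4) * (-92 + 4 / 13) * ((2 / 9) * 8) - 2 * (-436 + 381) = -618114145 / 819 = -754718.13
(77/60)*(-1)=-77/60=-1.28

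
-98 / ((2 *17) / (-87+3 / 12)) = 17003 / 68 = 250.04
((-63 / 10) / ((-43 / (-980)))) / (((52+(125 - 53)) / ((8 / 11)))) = -12348 / 14663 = -0.84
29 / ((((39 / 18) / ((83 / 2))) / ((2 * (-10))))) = -144420 / 13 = -11109.23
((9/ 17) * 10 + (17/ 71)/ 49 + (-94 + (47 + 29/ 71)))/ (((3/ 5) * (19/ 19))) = -4070275/ 59143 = -68.82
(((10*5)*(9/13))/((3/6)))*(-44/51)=-13200/221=-59.73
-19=-19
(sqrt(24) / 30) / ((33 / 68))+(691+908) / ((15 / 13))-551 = 68 *sqrt(6) / 495+4174 / 5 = 835.14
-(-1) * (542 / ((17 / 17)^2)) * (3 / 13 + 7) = 50948 / 13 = 3919.08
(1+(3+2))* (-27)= -162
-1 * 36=-36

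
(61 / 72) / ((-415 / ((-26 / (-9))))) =-793 / 134460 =-0.01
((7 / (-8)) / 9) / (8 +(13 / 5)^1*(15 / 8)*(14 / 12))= -14 / 1971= -0.01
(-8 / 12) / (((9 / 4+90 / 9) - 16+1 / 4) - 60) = 4 / 381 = 0.01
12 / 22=0.55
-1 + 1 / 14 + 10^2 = 1387 / 14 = 99.07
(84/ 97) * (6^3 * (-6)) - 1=-108961/ 97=-1123.31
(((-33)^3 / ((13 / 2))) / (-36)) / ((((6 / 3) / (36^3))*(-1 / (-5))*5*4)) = 895660.62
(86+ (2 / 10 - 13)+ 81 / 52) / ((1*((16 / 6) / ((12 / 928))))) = 0.36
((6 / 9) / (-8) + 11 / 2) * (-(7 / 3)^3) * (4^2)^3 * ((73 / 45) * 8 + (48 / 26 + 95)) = -22565602304 / 729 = -30954186.97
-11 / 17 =-0.65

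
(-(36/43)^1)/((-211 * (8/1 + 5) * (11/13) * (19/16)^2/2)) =18432/36028883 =0.00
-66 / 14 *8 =-264 / 7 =-37.71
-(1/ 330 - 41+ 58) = -5611/ 330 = -17.00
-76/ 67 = -1.13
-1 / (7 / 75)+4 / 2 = -61 / 7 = -8.71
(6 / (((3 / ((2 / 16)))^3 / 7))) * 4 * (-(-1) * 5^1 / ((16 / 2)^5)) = 35 / 18874368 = 0.00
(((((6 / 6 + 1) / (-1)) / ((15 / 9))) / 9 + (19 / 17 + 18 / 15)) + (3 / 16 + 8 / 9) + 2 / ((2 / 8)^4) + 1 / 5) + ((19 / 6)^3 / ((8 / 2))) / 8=303426487 / 587520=516.45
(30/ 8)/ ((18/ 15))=3.12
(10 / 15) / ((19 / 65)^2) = 8450 / 1083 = 7.80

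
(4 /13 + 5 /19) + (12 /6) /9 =1763 /2223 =0.79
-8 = -8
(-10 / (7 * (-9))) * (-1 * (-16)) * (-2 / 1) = -320 / 63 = -5.08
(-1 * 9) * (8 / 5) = -72 / 5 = -14.40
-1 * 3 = -3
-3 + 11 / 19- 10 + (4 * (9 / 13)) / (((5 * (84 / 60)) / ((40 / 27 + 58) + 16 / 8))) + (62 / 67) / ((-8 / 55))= 5.54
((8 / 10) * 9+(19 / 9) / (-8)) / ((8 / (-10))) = -2497 / 288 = -8.67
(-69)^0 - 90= -89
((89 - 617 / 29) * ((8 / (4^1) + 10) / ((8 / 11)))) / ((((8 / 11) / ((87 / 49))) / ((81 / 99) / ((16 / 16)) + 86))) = 46421595 / 196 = 236844.87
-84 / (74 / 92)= -3864 / 37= -104.43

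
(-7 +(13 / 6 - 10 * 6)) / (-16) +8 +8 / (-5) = 5017 / 480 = 10.45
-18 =-18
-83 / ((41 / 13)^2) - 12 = -34199 / 1681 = -20.34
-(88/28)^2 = -484/49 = -9.88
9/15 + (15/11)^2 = 1488/605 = 2.46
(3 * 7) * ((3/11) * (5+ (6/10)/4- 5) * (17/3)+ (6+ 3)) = 42651/220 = 193.87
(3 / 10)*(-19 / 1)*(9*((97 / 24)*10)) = -16587 / 8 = -2073.38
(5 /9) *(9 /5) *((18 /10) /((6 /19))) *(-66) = -1881 /5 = -376.20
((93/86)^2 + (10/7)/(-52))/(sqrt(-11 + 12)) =768569/673036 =1.14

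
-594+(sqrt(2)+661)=sqrt(2)+67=68.41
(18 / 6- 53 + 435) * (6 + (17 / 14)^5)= 3326.40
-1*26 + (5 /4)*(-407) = -2139 /4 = -534.75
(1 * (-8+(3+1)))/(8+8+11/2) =-8/43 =-0.19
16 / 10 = 8 / 5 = 1.60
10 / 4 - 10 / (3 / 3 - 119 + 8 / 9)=2725 / 1054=2.59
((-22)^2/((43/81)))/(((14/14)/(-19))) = -744876/43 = -17322.70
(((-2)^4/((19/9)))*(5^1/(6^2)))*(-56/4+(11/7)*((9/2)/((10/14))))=-82/19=-4.32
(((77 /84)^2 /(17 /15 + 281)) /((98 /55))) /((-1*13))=-33275 /258795264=-0.00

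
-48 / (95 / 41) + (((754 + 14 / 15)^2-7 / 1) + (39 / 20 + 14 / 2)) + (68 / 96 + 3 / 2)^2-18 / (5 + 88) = 4833750820301 / 8481600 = 569910.26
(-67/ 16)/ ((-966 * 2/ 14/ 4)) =67/ 552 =0.12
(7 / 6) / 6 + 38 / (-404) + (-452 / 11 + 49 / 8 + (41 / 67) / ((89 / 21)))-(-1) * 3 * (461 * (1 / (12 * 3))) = 1762740781 / 476992296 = 3.70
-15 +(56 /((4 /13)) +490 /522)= 43832 /261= 167.94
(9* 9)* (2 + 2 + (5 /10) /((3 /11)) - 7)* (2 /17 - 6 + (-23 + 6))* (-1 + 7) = 220563 /17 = 12974.29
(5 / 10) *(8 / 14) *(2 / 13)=4 / 91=0.04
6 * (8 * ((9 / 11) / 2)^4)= 19683 / 14641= 1.34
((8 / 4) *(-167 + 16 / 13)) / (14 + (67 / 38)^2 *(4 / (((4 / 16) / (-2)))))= 3.88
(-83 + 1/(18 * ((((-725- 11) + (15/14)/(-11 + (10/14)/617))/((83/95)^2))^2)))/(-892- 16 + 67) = 297581519583398244435100603/3015253712647869635320250625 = 0.10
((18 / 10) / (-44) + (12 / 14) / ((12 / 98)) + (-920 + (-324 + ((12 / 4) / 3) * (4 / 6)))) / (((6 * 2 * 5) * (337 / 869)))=-64464553 / 1213200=-53.14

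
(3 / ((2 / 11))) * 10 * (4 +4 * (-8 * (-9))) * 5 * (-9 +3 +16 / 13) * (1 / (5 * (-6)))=497860 / 13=38296.92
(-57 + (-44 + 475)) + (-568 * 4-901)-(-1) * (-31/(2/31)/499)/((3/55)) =-8433061/2994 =-2816.65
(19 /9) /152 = 1 /72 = 0.01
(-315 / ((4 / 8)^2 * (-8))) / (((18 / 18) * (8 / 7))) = 2205 / 16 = 137.81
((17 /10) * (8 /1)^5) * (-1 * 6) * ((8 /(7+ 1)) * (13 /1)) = -21725184 /5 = -4345036.80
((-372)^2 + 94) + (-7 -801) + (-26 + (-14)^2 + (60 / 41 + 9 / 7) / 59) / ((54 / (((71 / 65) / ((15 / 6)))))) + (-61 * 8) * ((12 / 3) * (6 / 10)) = 20282161870339 / 148587075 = 136500.18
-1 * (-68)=68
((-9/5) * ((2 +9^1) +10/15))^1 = -21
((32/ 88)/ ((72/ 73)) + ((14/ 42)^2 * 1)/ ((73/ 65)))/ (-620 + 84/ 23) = -17273/ 22766656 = -0.00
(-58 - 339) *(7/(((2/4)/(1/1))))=-5558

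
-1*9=-9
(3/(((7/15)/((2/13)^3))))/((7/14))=720/15379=0.05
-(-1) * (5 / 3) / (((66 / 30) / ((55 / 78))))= 0.53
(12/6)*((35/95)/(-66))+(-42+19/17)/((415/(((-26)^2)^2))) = -39826839205/884697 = -45017.49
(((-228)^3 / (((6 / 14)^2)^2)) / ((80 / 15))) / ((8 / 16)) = -131747672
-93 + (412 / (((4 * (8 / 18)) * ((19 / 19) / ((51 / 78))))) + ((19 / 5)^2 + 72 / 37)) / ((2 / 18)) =136434027 / 96200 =1418.23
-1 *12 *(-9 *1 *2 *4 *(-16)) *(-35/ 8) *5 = 302400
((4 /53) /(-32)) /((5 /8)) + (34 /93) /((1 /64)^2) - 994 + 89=14601142 /24645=592.46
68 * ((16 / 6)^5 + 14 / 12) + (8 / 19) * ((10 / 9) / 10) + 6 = 42730456 / 4617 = 9255.03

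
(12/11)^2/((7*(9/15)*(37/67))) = 16080/31339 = 0.51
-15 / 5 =-3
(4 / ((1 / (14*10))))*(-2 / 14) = -80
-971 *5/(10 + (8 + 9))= -4855/27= -179.81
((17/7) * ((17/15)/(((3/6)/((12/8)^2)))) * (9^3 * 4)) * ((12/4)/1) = 3792258/35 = 108350.23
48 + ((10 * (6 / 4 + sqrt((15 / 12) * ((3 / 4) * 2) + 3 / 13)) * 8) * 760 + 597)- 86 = 15200 * sqrt(5694) / 13 + 91759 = 179987.51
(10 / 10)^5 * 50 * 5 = 250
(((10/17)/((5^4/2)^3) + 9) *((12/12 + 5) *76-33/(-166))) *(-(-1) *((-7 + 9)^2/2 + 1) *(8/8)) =1697246634494367/137792968750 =12317.37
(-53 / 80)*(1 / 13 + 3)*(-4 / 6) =53 / 39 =1.36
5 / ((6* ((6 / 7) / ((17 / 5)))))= 119 / 36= 3.31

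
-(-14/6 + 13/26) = 11/6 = 1.83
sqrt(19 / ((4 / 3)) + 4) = sqrt(73) / 2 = 4.27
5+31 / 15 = 106 / 15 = 7.07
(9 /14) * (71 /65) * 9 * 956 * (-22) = -60477516 /455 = -132917.62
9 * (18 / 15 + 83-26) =2619 / 5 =523.80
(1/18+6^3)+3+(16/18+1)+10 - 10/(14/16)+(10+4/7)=28991/126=230.09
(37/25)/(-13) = -37/325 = -0.11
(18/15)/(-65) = -6/325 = -0.02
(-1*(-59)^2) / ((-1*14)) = 3481 / 14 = 248.64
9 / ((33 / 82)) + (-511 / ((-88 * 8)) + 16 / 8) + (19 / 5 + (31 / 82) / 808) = 421109251 / 14576320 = 28.89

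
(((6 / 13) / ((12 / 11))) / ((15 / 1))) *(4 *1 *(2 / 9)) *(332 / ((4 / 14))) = 51128 / 1755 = 29.13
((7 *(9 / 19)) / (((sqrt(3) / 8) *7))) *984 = 23616 *sqrt(3) / 19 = 2152.85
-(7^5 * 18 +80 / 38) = -5748034 / 19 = -302528.11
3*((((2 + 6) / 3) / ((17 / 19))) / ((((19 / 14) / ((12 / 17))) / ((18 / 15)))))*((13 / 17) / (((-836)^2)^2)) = 0.00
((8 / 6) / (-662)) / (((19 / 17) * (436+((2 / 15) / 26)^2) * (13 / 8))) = -0.00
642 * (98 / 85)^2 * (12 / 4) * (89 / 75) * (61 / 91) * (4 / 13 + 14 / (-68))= 21518970732 / 103787125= 207.34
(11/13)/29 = 11/377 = 0.03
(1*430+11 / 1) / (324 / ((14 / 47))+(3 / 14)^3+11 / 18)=10890936 / 26877527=0.41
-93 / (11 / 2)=-186 / 11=-16.91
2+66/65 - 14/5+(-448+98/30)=-86681/195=-444.52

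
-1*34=-34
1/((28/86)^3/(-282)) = -11210487/1372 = -8170.91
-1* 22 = -22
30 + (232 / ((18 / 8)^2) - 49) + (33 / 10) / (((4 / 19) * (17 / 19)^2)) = 43453987 / 936360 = 46.41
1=1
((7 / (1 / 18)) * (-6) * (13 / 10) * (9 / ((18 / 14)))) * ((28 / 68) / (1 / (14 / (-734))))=54.03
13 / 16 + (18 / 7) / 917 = 83735 / 102704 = 0.82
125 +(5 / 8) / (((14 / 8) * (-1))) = 1745 / 14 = 124.64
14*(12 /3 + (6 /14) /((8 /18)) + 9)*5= 1955 /2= 977.50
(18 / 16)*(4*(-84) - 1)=-3033 / 8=-379.12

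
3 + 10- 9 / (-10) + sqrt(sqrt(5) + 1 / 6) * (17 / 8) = 17 * sqrt(6 + 36 * sqrt(5)) / 48 + 139 / 10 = 17.19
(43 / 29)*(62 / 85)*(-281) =-749146 / 2465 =-303.91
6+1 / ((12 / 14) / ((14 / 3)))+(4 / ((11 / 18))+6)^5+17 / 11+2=450462755756 / 1449459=310779.92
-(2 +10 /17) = -44 /17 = -2.59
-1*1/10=-1/10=-0.10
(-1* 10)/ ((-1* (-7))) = -10/ 7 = -1.43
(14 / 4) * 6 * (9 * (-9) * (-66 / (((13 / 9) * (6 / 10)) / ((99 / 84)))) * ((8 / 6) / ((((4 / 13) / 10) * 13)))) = 6615675 / 13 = 508898.08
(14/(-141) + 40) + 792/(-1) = -106046/141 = -752.10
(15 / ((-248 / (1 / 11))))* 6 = -45 / 1364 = -0.03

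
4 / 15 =0.27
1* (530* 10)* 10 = 53000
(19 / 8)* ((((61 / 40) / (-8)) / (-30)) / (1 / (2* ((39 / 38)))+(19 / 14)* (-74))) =-0.00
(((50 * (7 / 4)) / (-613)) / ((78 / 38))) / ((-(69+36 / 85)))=40375 / 40307202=0.00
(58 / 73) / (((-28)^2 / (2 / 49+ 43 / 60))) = 64583 / 84131040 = 0.00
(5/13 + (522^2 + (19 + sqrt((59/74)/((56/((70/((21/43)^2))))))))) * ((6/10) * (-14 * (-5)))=43 * sqrt(21830)/74 + 148786848/13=11445228.01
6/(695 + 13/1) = 1/118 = 0.01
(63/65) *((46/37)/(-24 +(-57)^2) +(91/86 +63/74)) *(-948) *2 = -9073907136/2585375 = -3509.71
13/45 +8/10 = 49/45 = 1.09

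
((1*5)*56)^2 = 78400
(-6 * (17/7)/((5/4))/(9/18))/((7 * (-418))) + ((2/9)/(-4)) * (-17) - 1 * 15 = -12947521/921690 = -14.05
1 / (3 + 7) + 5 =51 / 10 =5.10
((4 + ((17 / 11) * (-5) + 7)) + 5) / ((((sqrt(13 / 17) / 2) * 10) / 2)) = 14 * sqrt(221) / 55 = 3.78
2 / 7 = 0.29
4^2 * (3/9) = 5.33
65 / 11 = 5.91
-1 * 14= -14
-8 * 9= -72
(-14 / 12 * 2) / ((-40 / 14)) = 49 / 60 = 0.82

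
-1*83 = -83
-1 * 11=-11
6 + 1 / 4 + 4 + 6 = 65 / 4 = 16.25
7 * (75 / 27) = 175 / 9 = 19.44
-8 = -8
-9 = -9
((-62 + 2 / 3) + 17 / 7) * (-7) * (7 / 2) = 8659 / 6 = 1443.17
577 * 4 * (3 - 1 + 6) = 18464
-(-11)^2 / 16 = -121 / 16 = -7.56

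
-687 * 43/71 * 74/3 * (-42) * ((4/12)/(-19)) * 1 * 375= -3825559500/1349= -2835848.41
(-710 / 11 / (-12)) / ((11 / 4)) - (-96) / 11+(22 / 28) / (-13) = 701803 / 66066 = 10.62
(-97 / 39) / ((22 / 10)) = -485 / 429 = -1.13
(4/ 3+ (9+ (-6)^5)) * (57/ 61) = -7256.44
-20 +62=42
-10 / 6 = -5 / 3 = -1.67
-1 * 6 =-6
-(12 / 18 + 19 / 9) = -25 / 9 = -2.78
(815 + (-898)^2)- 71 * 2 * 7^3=758513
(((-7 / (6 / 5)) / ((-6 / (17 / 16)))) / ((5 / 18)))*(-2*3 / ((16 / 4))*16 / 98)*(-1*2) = 51 / 28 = 1.82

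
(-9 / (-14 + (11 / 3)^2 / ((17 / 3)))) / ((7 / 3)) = 1377 / 4151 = 0.33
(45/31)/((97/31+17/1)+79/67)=3015/44257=0.07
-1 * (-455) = 455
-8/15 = -0.53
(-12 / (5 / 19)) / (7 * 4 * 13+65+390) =-76 / 1365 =-0.06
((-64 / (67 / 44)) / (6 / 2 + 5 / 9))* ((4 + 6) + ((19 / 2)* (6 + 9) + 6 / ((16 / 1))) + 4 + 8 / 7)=-876051 / 469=-1867.91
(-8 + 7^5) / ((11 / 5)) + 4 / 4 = 84006 / 11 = 7636.91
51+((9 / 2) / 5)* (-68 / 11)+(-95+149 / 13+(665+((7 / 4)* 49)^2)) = 91290747 / 11440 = 7979.96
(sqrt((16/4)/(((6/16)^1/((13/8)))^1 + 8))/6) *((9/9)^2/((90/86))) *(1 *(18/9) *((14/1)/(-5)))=-1204 *sqrt(1391)/72225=-0.62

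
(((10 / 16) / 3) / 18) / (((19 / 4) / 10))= 25 / 1026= 0.02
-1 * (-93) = 93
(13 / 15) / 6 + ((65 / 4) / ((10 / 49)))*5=143377 / 360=398.27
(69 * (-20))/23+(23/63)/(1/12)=-1168/21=-55.62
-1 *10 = -10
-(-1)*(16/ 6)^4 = 4096/ 81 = 50.57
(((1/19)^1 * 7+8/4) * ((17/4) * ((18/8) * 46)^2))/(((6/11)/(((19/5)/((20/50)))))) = 120191445/64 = 1877991.33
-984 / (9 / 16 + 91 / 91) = -15744 / 25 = -629.76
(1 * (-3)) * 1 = -3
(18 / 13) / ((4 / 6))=27 / 13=2.08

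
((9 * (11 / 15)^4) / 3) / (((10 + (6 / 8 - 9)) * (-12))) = -14641 / 354375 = -0.04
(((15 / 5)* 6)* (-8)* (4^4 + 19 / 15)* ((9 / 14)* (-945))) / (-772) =-5626422 / 193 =-29152.45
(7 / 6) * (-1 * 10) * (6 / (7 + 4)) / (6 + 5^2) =-70 / 341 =-0.21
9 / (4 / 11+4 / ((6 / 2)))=297 / 56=5.30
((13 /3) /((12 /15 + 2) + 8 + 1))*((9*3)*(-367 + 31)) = -3331.53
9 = 9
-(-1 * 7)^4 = -2401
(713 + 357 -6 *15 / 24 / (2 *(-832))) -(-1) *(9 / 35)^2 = 8724909511 / 8153600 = 1070.07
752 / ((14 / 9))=3384 / 7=483.43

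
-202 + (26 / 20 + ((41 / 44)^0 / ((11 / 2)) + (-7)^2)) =-16667 / 110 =-151.52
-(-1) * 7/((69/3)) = 7/23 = 0.30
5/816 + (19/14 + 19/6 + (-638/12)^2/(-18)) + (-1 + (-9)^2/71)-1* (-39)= -113.37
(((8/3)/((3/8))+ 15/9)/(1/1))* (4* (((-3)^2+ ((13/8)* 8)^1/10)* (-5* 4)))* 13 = -846248/9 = -94027.56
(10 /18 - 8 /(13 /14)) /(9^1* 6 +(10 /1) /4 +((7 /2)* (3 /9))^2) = -3772 /27079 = -0.14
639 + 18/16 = 5121/8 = 640.12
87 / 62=1.40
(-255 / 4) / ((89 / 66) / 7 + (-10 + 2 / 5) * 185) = 58905 / 1640846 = 0.04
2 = 2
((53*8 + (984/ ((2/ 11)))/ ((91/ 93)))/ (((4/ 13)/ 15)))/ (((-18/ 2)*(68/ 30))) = -3386875/ 238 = -14230.57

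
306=306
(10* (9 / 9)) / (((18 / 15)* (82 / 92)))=1150 / 123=9.35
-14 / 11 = -1.27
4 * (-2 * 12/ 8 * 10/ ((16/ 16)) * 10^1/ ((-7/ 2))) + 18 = 2526/ 7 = 360.86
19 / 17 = 1.12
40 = 40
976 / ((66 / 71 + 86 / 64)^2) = 5038096384 / 26677225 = 188.85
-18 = -18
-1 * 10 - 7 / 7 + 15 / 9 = -28 / 3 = -9.33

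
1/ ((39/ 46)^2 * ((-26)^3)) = -529/ 6683274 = -0.00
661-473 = 188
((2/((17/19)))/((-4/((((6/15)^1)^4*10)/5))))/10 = -152/53125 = -0.00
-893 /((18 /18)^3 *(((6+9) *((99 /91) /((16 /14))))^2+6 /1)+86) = -9658688 /3200297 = -3.02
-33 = -33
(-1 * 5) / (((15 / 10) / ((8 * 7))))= -560 / 3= -186.67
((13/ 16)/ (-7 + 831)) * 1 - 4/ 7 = -52645/ 92288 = -0.57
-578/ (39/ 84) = -16184/ 13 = -1244.92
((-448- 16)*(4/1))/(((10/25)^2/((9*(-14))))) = 1461600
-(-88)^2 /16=-484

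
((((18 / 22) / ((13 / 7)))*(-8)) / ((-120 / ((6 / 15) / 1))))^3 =74088 / 45690734375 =0.00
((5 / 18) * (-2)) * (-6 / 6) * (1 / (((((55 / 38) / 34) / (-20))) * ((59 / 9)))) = -25840 / 649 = -39.82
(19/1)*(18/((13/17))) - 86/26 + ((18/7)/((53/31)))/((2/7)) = 309490/689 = 449.19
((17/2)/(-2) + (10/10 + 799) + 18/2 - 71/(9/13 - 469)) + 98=5496865/6088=902.90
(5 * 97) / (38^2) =485 / 1444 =0.34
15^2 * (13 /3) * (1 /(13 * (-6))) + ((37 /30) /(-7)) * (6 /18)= -3956 /315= -12.56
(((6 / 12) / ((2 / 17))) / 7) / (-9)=-0.07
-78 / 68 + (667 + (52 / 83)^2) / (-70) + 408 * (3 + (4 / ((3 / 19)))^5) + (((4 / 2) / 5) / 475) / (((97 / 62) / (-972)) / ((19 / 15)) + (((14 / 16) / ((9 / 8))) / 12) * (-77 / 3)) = 2494843500084789710300656 / 586032002726625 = 4257179622.40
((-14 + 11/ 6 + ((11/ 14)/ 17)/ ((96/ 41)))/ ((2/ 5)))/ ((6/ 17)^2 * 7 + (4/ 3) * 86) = -23590305/ 89754112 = -0.26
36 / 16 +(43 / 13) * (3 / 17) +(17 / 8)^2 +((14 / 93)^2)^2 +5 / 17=8087658830813 / 1058044762944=7.64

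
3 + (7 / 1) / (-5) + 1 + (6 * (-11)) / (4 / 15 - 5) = 5873 / 355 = 16.54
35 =35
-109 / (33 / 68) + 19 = -6785 / 33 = -205.61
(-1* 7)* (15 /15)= -7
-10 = -10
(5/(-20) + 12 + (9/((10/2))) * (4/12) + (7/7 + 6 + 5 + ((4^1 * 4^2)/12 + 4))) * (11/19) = 19.50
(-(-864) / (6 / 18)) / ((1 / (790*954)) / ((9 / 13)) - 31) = -17581380480 / 210271127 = -83.61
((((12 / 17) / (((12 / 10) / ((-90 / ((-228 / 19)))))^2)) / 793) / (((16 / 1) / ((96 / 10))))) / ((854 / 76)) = 0.00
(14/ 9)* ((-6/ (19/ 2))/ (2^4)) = -7/ 114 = -0.06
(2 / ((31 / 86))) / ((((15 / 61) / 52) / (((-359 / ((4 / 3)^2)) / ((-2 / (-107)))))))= -3929534661 / 310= -12675918.26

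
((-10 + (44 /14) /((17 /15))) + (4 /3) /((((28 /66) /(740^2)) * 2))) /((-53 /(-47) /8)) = 5500361120 /901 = 6104729.32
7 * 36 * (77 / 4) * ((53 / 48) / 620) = 85701 / 9920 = 8.64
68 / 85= 4 / 5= 0.80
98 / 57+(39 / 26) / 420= 27497 / 15960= 1.72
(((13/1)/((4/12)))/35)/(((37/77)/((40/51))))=1144/629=1.82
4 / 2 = 2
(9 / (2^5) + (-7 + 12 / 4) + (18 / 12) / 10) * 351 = -200421 / 160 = -1252.63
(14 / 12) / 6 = 7 / 36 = 0.19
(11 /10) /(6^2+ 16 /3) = 33 /1240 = 0.03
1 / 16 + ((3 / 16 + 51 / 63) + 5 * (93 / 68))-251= -173575 / 714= -243.10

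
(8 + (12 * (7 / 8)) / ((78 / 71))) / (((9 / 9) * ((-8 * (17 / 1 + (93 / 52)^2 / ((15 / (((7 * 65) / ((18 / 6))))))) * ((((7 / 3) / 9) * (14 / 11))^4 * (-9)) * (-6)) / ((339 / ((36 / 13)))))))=-3904086323709 / 458970396416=-8.51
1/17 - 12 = -203/17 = -11.94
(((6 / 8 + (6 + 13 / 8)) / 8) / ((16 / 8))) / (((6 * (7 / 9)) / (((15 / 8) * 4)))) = 3015 / 3584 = 0.84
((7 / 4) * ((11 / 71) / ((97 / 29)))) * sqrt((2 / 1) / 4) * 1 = 2233 * sqrt(2) / 55096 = 0.06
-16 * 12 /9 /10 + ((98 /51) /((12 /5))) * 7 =3.47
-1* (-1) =1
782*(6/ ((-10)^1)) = -2346/ 5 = -469.20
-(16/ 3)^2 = -256/ 9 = -28.44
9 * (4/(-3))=-12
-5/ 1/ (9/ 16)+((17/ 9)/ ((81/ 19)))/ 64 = -414397/ 46656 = -8.88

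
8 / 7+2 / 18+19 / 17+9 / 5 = 22339 / 5355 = 4.17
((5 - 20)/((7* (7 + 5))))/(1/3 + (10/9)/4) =-45/154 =-0.29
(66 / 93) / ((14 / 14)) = 22 / 31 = 0.71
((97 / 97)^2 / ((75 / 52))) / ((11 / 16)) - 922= -759818 / 825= -920.99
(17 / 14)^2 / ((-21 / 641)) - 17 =-255221 / 4116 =-62.01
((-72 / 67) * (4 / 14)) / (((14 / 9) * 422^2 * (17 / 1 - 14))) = -54 / 146162443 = -0.00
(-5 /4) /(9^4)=-5 /26244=-0.00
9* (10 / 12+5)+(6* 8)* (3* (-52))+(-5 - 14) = -14909 / 2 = -7454.50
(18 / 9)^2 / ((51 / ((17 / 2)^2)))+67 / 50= 1051 / 150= 7.01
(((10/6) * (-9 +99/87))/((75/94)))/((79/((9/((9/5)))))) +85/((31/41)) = 23730941/213063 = 111.38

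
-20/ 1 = -20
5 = 5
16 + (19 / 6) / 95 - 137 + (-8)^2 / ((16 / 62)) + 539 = 19981 / 30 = 666.03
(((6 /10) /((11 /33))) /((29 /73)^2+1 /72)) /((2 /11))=18992556 /329405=57.66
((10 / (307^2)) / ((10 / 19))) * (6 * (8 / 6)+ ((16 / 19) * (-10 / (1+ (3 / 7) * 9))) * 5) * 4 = -864 / 1602233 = -0.00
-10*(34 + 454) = -4880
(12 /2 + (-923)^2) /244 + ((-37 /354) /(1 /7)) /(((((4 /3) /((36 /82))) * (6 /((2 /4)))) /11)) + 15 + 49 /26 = 107674649217 /30692272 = 3508.20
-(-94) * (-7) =-658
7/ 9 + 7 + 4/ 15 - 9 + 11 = 452/ 45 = 10.04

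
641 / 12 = 53.42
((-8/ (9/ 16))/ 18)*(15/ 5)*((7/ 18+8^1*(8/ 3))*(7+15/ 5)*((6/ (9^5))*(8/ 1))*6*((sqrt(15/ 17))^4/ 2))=-2944000/ 3011499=-0.98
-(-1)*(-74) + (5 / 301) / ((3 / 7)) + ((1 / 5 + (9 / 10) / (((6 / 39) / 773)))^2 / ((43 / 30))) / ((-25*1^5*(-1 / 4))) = 2944811879 / 1290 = 2282799.91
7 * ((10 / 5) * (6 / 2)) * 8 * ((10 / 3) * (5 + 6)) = 12320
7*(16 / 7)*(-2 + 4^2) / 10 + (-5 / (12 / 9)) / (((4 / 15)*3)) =1417 / 80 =17.71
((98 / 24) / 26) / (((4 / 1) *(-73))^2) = 49 / 26602368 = 0.00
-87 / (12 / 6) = -87 / 2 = -43.50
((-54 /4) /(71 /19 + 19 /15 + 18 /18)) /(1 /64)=-246240 /1711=-143.92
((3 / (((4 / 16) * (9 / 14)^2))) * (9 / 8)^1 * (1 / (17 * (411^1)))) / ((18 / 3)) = 49 / 62883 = 0.00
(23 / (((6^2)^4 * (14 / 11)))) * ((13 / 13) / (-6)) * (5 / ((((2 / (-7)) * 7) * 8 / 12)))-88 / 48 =-344879887 / 188116992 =-1.83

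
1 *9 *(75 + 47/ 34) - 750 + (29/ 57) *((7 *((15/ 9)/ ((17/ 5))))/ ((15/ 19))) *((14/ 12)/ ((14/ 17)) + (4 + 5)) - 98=-757483/ 5508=-137.52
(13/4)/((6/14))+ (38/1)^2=17419/12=1451.58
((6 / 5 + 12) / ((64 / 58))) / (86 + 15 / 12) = 957 / 6980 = 0.14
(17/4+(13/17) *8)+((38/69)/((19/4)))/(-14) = 340243/32844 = 10.36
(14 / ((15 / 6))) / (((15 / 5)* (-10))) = -14 / 75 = -0.19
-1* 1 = -1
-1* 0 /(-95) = 0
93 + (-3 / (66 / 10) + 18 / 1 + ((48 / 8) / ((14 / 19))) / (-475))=212767 / 1925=110.53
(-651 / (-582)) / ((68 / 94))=10199 / 6596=1.55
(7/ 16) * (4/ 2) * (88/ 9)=77/ 9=8.56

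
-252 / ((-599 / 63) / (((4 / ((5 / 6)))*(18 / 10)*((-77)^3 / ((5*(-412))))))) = 391387567032 / 7712125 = 50749.64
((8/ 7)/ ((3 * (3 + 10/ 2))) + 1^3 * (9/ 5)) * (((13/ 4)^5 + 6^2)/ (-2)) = -39591229/ 107520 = -368.22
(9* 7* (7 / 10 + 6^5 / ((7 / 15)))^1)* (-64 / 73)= -335937312 / 365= -920376.20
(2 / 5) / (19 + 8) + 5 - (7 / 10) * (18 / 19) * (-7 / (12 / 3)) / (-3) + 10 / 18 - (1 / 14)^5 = 5.18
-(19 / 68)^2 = -361 / 4624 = -0.08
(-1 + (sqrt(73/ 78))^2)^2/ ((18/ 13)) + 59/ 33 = 165947/ 92664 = 1.79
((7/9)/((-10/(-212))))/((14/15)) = 53/3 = 17.67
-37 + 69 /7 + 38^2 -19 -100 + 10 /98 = 63600 /49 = 1297.96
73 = 73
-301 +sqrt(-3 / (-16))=-300.57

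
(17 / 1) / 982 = 17 / 982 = 0.02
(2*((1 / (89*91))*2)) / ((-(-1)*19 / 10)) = 40 / 153881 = 0.00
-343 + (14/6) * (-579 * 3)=-4396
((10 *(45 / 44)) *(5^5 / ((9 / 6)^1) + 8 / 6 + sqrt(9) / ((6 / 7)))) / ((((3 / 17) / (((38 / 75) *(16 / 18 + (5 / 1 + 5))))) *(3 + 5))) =18026953 / 216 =83458.12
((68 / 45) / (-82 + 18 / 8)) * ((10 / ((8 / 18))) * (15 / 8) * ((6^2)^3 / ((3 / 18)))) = -71383680 / 319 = -223773.29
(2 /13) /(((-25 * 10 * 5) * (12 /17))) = -17 /97500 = -0.00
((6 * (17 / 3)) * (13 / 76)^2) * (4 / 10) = 2873 / 7220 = 0.40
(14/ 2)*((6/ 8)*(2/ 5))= 21/ 10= 2.10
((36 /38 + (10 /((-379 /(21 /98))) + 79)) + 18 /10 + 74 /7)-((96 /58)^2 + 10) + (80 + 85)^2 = 5787516591148 /211961435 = 27304.57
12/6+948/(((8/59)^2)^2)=2871816605/1024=2804508.40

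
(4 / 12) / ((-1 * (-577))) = 1 / 1731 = 0.00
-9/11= -0.82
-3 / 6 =-1 / 2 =-0.50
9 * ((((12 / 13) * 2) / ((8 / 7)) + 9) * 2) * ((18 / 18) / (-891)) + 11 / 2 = 4535 / 858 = 5.29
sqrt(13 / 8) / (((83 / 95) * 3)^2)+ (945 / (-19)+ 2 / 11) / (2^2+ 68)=-10357 / 15048+ 9025 * sqrt(26) / 248004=-0.50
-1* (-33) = 33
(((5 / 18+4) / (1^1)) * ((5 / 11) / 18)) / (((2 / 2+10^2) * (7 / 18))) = 5 / 1818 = 0.00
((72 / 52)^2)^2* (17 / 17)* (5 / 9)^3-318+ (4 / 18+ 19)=-76638529 / 257049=-298.15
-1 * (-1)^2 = -1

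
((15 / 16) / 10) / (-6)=-0.02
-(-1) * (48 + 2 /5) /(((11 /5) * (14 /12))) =132 /7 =18.86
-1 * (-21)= 21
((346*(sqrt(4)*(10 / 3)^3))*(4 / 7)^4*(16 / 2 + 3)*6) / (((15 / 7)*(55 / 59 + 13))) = 22994329600 / 3806271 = 6041.17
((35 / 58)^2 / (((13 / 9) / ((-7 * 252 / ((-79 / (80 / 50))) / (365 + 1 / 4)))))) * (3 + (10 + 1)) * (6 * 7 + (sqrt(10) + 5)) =145212480 * sqrt(10) / 420625309 + 6824986560 / 420625309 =17.32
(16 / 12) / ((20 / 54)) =18 / 5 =3.60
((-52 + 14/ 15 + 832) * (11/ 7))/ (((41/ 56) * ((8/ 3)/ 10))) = 257708/ 41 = 6285.56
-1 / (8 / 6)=-3 / 4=-0.75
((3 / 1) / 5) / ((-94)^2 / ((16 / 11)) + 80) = 12 / 123095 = 0.00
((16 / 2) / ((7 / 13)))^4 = 116985856 / 2401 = 48723.81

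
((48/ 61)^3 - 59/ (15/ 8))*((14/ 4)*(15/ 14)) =-26369038/ 226981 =-116.17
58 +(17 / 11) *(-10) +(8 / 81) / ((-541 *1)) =42.55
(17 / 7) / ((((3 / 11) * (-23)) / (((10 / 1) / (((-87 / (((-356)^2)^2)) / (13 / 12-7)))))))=-533138389604480 / 126063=-4229142489.11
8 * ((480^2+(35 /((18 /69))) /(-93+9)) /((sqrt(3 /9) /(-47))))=-779668195 * sqrt(3) /9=-150047214.09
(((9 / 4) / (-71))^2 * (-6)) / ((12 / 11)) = -891 / 161312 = -0.01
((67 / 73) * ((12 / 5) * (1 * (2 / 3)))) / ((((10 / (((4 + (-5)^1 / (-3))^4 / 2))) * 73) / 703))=7867845242 / 10791225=729.10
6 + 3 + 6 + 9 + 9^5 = 59073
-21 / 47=-0.45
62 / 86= 31 / 43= 0.72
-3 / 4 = -0.75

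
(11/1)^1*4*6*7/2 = 924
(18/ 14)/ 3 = 3/ 7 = 0.43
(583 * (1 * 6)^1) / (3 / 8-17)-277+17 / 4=-257039 / 532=-483.16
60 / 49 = 1.22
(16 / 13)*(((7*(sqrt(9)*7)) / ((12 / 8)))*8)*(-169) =-163072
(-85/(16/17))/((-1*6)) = 1445/96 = 15.05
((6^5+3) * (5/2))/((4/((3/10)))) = 23337/16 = 1458.56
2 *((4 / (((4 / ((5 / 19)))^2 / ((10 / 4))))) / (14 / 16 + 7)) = 250 / 22743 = 0.01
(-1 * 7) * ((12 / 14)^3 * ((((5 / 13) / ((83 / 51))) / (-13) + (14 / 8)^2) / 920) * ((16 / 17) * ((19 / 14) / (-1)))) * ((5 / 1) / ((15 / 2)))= 116834553 / 9406015255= 0.01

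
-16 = -16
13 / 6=2.17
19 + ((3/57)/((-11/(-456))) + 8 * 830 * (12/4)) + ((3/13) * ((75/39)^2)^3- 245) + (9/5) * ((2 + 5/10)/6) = 19708.60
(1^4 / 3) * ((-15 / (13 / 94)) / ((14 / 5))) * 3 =-3525 / 91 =-38.74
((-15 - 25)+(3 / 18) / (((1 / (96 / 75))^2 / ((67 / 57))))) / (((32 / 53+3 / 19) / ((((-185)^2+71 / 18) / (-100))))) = 17309679823931 / 970734375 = 17831.53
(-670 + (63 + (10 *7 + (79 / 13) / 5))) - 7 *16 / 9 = -320714 / 585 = -548.23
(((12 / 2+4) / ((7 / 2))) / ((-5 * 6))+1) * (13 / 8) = 247 / 168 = 1.47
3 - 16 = -13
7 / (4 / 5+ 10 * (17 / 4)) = 70 / 433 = 0.16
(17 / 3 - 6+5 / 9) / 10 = 1 / 45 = 0.02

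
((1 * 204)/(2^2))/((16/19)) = 969/16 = 60.56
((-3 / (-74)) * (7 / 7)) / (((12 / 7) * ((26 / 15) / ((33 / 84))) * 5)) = 33 / 30784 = 0.00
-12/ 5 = -2.40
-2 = -2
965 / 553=1.75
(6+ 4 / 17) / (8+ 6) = 53 / 119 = 0.45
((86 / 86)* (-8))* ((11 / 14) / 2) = -22 / 7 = -3.14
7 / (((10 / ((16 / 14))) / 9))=36 / 5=7.20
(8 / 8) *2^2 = 4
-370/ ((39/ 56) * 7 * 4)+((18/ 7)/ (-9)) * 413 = -136.97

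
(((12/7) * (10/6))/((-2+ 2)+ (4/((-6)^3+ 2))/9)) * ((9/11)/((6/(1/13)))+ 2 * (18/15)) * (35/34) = -16597305/4862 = -3413.68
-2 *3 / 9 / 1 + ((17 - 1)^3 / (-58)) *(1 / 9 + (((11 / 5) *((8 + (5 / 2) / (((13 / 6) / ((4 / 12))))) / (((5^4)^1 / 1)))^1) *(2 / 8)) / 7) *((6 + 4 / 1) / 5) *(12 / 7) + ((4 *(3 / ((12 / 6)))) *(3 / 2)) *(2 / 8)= -17716765369 / 692737500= -25.58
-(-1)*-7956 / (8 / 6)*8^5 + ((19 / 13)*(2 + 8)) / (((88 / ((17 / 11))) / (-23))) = -1230253756697 / 6292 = -195526661.90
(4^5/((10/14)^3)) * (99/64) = 543312/125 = 4346.50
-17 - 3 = -20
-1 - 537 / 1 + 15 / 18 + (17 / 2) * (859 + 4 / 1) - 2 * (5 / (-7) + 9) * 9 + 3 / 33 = 1535984 / 231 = 6649.28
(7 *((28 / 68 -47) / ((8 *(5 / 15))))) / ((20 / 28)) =-14553 / 85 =-171.21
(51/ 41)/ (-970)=-51/ 39770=-0.00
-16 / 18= -8 / 9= -0.89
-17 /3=-5.67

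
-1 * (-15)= 15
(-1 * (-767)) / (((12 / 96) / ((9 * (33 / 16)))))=227799 / 2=113899.50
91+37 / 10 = 947 / 10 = 94.70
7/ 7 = 1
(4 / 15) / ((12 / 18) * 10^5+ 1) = 4 / 1000015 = 0.00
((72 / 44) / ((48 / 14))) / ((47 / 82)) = 861 / 1034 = 0.83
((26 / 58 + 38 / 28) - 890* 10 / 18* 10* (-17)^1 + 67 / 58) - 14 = 153549331 / 1827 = 84044.52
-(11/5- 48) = 45.80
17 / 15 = 1.13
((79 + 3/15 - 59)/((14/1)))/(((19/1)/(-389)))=-39289/1330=-29.54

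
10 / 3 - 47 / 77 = 629 / 231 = 2.72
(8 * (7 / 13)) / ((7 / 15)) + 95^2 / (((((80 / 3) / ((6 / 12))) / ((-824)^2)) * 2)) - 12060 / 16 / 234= 5974565065 / 104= 57447741.01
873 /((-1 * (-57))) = 291 /19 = 15.32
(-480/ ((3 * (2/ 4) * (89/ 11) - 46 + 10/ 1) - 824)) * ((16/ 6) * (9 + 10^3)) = 28413440/ 18653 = 1523.26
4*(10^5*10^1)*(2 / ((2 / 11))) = 44000000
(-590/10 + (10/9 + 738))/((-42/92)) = -281566/189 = -1489.77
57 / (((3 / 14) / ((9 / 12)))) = 399 / 2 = 199.50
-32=-32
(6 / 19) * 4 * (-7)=-168 / 19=-8.84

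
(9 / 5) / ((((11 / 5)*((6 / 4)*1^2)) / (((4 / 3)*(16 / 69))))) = 128 / 759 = 0.17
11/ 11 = 1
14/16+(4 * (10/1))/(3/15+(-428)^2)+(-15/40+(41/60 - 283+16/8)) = -5125795223/18318420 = -279.82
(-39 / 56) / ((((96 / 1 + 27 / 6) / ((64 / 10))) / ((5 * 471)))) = -104.44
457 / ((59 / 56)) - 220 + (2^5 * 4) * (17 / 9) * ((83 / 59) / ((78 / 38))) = 7858364 / 20709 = 379.47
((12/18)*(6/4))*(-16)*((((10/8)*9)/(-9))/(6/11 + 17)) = 220/193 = 1.14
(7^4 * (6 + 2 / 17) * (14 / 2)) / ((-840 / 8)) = -979.23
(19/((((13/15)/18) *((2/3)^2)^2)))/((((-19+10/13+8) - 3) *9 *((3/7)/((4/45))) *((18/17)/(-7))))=15827/688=23.00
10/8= 5/4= 1.25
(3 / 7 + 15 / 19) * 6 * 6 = 5832 / 133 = 43.85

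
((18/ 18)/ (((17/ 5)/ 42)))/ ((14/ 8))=120/ 17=7.06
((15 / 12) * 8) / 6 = 5 / 3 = 1.67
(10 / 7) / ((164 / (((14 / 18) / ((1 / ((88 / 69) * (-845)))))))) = -185900 / 25461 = -7.30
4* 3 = 12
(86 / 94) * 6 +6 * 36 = 10410 / 47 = 221.49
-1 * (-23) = 23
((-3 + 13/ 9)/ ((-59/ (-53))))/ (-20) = 371/ 5310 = 0.07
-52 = -52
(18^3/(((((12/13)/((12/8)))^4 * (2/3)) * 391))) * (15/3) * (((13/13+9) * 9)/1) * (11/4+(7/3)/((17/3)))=3021643126125/13613056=221966.55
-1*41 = -41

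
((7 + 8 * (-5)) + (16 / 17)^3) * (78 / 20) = -6163287 / 49130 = -125.45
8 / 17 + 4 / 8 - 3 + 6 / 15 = -277 / 170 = -1.63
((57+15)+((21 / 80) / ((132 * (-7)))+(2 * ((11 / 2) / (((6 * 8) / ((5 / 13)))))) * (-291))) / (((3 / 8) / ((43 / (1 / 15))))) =91203301 / 1144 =79723.17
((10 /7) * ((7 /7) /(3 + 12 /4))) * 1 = 5 /21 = 0.24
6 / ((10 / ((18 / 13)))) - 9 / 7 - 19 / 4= -9473 / 1820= -5.20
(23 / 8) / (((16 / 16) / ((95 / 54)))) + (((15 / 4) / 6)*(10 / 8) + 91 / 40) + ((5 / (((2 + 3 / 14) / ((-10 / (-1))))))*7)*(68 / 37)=1479629791 / 4955040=298.61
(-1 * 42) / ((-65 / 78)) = 252 / 5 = 50.40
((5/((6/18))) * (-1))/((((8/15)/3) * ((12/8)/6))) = -675/2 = -337.50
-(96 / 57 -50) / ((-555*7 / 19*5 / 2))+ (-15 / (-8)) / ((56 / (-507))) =-7073793 / 414400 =-17.07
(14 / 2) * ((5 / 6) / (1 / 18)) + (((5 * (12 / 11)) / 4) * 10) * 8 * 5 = 7155 / 11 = 650.45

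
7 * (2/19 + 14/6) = 973/57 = 17.07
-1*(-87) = 87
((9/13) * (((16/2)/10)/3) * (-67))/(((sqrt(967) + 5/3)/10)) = 12060/56407 - 7236 * sqrt(967)/56407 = -3.78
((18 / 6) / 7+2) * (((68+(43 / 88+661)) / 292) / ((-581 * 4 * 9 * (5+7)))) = -1091315 / 45146433024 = -0.00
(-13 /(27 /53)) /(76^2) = -689 /155952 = -0.00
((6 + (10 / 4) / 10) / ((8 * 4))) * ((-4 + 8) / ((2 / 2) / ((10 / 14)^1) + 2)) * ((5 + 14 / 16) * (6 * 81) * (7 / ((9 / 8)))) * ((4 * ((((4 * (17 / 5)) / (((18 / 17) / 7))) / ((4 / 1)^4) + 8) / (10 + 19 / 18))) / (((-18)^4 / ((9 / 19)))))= 395647175 / 7108521984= 0.06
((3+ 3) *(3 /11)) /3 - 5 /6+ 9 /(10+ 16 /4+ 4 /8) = 637 /1914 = 0.33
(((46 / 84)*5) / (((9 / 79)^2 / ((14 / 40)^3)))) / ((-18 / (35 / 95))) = -49235249 / 265939200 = -0.19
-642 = -642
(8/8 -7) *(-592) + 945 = 4497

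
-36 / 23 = -1.57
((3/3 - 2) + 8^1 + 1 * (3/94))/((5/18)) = 5949/235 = 25.31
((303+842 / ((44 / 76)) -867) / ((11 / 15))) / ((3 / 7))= 342790 / 121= 2832.98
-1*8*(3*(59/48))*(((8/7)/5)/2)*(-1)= 118/35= 3.37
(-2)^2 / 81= 4 / 81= 0.05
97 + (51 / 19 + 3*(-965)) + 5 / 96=-2795.26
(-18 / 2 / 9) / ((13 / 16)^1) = -16 / 13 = -1.23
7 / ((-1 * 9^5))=-7 / 59049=-0.00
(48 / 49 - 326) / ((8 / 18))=-71667 / 98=-731.30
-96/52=-24/13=-1.85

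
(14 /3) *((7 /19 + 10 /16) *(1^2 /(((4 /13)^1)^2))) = 178633 /3648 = 48.97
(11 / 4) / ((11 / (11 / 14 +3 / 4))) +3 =379 / 112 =3.38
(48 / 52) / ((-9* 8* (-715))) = 1 / 55770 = 0.00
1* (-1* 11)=-11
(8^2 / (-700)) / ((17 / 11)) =-0.06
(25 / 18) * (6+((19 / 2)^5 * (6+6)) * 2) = 20634225 / 8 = 2579278.12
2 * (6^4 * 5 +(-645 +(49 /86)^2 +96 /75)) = 1079188197 /92450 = 11673.21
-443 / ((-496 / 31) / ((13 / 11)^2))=74867 / 1936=38.67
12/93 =4/31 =0.13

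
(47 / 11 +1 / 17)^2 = 656100 / 34969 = 18.76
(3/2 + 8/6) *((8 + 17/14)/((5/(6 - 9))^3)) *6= -59211/1750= -33.83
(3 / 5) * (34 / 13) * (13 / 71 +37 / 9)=93296 / 13845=6.74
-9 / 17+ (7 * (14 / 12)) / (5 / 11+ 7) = 4735 / 8364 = 0.57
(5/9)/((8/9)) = 5/8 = 0.62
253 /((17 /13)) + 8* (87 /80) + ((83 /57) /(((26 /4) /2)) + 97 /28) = 363443711 /1763580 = 206.08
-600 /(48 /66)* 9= -7425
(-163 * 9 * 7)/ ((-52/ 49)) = 503181/ 52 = 9676.56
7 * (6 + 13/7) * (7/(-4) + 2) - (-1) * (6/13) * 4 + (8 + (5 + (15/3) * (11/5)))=2059/52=39.60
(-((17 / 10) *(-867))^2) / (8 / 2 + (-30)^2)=-2403.08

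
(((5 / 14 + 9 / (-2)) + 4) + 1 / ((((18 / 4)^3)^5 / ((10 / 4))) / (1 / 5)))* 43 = -8853318675138323 / 1441237924662543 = -6.14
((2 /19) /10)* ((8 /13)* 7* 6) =336 /1235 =0.27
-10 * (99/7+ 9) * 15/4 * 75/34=-455625/238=-1914.39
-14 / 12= -7 / 6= -1.17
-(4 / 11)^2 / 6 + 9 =3259 / 363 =8.98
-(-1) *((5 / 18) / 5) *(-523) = -523 / 18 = -29.06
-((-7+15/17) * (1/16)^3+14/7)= -17395/8704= -2.00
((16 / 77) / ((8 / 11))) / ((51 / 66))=44 / 119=0.37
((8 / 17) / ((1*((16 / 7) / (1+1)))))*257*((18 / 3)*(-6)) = -64764 / 17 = -3809.65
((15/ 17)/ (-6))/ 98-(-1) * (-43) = -143281/ 3332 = -43.00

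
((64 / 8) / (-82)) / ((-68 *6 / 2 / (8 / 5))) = 8 / 10455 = 0.00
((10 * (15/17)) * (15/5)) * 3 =1350/17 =79.41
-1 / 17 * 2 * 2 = -4 / 17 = -0.24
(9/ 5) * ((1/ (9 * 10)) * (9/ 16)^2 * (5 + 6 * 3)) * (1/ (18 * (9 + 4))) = 207/ 332800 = 0.00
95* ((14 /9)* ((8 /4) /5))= 532 /9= 59.11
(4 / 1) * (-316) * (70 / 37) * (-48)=4247040 / 37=114784.86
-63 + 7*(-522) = -3717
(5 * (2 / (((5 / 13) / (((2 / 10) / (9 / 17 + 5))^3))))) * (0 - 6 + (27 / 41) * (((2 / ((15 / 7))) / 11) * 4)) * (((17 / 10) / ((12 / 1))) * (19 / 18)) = -44787050477 / 42141755700000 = -0.00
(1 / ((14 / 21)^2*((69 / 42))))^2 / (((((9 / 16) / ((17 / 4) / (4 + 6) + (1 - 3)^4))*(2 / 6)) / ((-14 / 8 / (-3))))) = 2028159 / 21160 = 95.85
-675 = -675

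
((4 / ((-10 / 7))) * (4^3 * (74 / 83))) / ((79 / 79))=-66304 / 415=-159.77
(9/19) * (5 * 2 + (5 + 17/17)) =144/19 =7.58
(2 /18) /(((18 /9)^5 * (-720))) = -1 /207360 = -0.00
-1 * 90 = -90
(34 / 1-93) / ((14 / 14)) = -59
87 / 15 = 5.80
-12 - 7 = -19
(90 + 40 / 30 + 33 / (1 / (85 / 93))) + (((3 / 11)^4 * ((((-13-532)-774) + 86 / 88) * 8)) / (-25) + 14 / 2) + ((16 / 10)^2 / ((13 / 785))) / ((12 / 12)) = 1389322022564 / 4867766475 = 285.41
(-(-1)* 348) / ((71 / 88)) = 30624 / 71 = 431.32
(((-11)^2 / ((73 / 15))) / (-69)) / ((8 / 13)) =-7865 / 13432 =-0.59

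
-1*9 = -9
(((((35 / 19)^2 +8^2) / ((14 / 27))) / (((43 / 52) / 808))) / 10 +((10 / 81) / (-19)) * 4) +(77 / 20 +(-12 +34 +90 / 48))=896177266261 / 70412328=12727.56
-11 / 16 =-0.69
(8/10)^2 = 16/25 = 0.64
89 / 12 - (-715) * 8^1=68729 / 12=5727.42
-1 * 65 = -65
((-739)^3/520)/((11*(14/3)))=-15119.26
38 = 38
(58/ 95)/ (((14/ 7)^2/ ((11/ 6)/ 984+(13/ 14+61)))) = 74224369/ 7852320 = 9.45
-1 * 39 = -39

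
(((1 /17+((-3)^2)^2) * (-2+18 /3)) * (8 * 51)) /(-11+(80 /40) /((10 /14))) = -661440 /41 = -16132.68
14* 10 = 140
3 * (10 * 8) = 240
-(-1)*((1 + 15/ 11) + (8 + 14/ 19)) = 2320/ 209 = 11.10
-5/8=-0.62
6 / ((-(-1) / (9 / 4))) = 27 / 2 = 13.50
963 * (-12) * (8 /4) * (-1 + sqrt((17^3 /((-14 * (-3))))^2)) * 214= -4015301688 /7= -573614526.86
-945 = -945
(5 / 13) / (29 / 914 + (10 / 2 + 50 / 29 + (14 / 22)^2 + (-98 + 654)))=16036130 / 23480392533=0.00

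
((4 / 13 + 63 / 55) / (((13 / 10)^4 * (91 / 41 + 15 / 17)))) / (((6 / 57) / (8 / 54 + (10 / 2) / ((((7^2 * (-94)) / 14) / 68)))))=-54102263564000 / 39218845294629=-1.38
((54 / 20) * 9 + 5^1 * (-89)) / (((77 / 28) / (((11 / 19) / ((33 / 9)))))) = -25242 / 1045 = -24.16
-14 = -14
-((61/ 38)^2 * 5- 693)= 982087/ 1444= 680.12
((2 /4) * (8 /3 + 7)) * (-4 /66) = -29 /99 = -0.29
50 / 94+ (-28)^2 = 784.53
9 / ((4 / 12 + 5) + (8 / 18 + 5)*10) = 81 / 538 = 0.15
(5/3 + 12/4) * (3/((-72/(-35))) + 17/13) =6041/468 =12.91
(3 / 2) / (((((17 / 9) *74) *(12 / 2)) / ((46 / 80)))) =207 / 201280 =0.00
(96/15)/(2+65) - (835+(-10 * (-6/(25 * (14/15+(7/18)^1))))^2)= -838.20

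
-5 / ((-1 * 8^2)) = 5 / 64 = 0.08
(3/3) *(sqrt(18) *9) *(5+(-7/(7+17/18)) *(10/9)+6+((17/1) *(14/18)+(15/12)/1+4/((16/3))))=97464 *sqrt(2)/143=963.88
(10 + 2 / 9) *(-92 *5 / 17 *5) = -211600 / 153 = -1383.01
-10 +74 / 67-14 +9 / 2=-2465 / 134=-18.40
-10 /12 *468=-390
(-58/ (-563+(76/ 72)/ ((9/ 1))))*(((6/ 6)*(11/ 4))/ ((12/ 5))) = 0.12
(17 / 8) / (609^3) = 17 / 1806932232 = 0.00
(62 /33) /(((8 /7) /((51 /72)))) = 3689 /3168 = 1.16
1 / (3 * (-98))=-0.00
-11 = -11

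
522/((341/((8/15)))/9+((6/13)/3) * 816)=162864/61333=2.66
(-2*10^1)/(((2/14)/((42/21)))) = -280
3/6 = 1/2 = 0.50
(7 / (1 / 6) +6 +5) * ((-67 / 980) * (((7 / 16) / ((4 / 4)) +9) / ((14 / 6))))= -1608603 / 109760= -14.66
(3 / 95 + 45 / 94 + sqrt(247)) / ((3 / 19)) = 1519 / 470 + 19*sqrt(247) / 3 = 102.77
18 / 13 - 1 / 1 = 5 / 13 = 0.38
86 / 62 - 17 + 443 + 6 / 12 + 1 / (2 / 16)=27025 / 62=435.89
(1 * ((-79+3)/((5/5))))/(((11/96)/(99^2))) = -6500736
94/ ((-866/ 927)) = -100.62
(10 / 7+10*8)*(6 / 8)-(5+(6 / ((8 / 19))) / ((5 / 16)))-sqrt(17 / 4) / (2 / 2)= 733 / 70-sqrt(17) / 2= 8.41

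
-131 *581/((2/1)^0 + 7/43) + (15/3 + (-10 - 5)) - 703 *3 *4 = -3695073/50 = -73901.46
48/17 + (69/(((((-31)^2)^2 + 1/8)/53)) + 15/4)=6.58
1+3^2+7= 17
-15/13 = -1.15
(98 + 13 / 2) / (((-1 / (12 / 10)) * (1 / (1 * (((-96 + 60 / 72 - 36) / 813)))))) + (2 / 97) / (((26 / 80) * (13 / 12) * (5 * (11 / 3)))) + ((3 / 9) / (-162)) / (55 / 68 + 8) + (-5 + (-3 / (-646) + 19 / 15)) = 189611550741292048 / 11487513573922815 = 16.51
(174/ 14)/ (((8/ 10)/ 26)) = 5655/ 14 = 403.93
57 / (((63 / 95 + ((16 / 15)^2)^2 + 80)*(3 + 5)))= 54826875 / 630664472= 0.09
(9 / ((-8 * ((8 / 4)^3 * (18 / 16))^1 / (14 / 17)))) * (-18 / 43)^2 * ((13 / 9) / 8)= -819 / 251464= -0.00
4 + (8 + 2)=14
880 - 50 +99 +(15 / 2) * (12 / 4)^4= 3073 / 2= 1536.50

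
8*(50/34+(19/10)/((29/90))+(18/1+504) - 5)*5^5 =13109178.50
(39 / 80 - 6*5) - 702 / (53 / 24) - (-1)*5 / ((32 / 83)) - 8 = -2903811 / 8480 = -342.43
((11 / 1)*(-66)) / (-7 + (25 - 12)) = -121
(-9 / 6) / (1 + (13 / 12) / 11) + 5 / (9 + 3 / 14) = -15392 / 18705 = -0.82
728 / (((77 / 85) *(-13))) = -680 / 11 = -61.82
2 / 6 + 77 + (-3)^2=259 / 3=86.33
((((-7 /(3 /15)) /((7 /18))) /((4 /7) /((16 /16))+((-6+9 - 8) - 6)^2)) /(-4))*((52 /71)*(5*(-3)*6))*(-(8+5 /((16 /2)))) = 552825 /5254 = 105.22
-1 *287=-287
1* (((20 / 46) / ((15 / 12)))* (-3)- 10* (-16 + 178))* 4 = -149136 / 23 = -6484.17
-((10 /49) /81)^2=-100 /15752961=-0.00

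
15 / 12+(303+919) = 4893 / 4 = 1223.25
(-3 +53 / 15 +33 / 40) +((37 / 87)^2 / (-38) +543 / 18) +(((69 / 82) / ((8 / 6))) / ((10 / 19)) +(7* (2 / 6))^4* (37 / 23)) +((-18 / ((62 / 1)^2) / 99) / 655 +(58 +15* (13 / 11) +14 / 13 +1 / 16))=69112324852851217213 / 439447527006164820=157.27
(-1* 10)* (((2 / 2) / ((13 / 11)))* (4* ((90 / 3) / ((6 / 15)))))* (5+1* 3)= -264000 / 13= -20307.69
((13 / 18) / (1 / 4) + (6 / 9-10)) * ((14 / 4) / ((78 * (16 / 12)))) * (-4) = 203 / 234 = 0.87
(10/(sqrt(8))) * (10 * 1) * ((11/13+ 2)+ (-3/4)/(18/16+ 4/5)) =86.85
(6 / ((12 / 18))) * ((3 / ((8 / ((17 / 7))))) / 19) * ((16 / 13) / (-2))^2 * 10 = 36720 / 22477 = 1.63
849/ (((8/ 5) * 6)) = 1415/ 16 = 88.44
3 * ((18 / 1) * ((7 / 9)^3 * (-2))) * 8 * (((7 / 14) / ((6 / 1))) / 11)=-2744 / 891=-3.08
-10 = -10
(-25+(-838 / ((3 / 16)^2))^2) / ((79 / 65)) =2991446949335 / 6399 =467486630.62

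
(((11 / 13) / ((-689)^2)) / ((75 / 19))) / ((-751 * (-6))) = 209 / 2085615505350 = 0.00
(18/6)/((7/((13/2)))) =39/14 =2.79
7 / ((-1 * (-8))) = 7 / 8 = 0.88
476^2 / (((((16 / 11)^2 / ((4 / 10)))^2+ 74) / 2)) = 3317299216 / 746517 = 4443.70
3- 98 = -95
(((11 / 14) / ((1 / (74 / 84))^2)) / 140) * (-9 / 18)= -0.00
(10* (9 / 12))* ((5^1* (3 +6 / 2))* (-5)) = -1125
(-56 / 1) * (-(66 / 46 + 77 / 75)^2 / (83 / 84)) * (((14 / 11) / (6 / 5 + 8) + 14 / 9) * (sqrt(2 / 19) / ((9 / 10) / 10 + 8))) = 23.33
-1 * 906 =-906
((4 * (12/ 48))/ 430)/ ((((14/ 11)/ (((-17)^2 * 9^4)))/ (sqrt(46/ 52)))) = 20857419 * sqrt(598)/ 156520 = 3258.68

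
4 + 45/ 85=77/ 17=4.53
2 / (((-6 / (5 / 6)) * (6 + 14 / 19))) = -95 / 2304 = -0.04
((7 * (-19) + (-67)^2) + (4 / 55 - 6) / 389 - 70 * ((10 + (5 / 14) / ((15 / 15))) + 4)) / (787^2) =71694319 / 13251399755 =0.01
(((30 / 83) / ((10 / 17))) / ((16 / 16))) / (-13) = -51 / 1079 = -0.05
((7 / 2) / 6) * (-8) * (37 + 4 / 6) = -1582 / 9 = -175.78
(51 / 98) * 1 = 51 / 98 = 0.52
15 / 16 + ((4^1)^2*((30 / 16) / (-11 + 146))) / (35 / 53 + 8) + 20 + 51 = 4756477 / 66096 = 71.96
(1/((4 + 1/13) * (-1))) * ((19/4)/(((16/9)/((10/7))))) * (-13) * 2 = 144495/5936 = 24.34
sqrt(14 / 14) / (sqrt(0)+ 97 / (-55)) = -0.57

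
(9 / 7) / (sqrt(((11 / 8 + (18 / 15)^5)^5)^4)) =858306884765625000000000000000000000000000000 / 494430155347688498038764895514130123842149821989143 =0.00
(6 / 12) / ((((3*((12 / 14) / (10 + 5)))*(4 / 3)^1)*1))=35 / 16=2.19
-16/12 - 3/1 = -13/3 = -4.33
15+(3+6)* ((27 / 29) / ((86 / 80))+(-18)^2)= 3664677 / 1247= 2938.79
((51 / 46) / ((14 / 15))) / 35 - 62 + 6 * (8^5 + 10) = 196606.03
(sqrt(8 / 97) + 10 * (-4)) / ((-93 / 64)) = 2560 / 93-128 * sqrt(194) / 9021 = 27.33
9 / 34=0.26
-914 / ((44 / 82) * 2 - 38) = 18737 / 757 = 24.75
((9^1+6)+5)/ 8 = 5/ 2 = 2.50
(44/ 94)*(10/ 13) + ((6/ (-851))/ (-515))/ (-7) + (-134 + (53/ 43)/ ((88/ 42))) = -471864713683947/ 3546477194260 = -133.05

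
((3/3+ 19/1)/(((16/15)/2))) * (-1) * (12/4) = -225/2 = -112.50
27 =27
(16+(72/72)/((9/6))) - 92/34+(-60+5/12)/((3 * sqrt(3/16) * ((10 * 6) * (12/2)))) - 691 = -34529/51 - 143 * sqrt(3)/1944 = -677.17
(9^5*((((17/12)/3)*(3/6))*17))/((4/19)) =36026451/32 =1125826.59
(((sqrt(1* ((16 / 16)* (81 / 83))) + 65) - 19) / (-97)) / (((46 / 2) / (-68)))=612* sqrt(83) / 185173 + 136 / 97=1.43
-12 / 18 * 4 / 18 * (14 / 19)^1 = -56 / 513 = -0.11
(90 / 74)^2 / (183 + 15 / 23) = 15525 / 1927552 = 0.01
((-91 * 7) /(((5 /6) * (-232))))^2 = 3651921 /336400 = 10.86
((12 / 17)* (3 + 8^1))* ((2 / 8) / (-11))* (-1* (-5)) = -0.88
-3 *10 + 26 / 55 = -1624 / 55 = -29.53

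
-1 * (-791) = 791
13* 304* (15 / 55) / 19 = 624 / 11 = 56.73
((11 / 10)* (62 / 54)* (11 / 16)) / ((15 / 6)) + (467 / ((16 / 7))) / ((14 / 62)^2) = 151478741 / 37800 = 4007.37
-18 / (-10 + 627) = -18 / 617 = -0.03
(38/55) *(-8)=-304/55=-5.53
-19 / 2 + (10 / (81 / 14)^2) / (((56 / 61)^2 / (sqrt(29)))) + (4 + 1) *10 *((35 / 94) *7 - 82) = -374043 / 94 + 18605 *sqrt(29) / 52488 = -3977.27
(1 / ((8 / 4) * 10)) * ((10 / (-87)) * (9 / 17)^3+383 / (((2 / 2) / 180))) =982236195 / 284954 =3447.00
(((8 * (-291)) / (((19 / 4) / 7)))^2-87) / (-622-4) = -4248922449 / 225986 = -18801.71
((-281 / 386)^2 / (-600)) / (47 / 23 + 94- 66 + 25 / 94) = -85356841 / 2929067665200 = -0.00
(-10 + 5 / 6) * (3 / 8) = -55 / 16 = -3.44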